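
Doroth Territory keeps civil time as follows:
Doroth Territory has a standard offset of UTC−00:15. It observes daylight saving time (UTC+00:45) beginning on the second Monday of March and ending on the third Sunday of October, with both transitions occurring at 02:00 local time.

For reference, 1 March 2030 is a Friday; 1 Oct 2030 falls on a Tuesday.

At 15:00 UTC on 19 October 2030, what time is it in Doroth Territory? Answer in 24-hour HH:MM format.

1 March 2030 is a Friday, so the first Monday is March 4 and the second is March 11.
1 October 2030 is a Tuesday, so the first Sunday is October 6 and the third is October 20.
At the standard offset (UTC−00:15), 15:00 UTC − 0h15m = 14:45 Doroth Territory standard time.
The standard-time date in Doroth Territory, 19 October 2030, falls between 11 March and 20 October, so daylight saving is in effect and Doroth Territory is at UTC+00:45.
15:00 UTC + 0h45m = 15:45 local.

15:45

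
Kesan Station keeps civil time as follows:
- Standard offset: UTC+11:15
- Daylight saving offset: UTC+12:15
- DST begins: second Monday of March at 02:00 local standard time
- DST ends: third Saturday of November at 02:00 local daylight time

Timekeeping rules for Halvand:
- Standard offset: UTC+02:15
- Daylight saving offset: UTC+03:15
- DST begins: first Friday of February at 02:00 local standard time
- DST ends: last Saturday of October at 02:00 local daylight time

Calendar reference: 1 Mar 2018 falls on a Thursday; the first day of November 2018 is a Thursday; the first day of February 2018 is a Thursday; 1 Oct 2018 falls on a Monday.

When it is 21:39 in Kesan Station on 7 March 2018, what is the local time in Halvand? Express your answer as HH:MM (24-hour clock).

1 March 2018 is a Thursday, so the first Monday is March 5 and the second is March 12.
1 November 2018 is a Thursday, so the first Saturday is November 3 and the third is November 17.
7 March 2018 is outside the daylight-saving period (12 March – 17 November), so Kesan Station is on standard time, UTC+11:15.
21:39 Kesan Station − 11h15m = 10:24 UTC.
1 February 2018 is a Thursday, so the first Friday is February 2.
1 October 2018 is a Monday, so Saturdays fall on 6, 13, 20, 27; the last is October 27.
At the standard offset (UTC+02:15), 10:24 UTC + 2h15m = 12:39 Halvand standard time.
Daylight saving runs 2 February – 27 October; the standard-time date in Halvand, 7 March 2018, is inside that window, so Halvand is at UTC+03:15.
10:24 UTC + 3h15m = 13:39 Halvand.

13:39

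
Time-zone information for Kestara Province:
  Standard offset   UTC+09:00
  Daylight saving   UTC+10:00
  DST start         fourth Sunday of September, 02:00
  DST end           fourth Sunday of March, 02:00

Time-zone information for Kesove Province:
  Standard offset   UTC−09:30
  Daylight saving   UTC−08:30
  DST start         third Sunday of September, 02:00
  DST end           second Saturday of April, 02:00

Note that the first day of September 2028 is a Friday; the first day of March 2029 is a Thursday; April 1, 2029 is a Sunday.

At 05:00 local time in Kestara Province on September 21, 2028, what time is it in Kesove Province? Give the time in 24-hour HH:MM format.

11:30

1 September 2028 is a Friday, so the first Sunday is September 3 and the fourth is September 24.
1 March 2029 is a Thursday, so the first Sunday is March 4 and the fourth is March 25.
September 21, 2028 is outside the daylight-saving period (24 September 2028 – 25 March 2029), so Kestara Province is on standard time, UTC+09:00.
05:00 Kestara Province − 9h = 20:00 UTC (rolling into the previous day, 20 September 2028).
1 September 2028 is a Friday, so the first Sunday is September 3 and the third is September 17.
1 April 2029 is a Sunday, so the first Saturday is April 7 and the second is April 14.
At the standard offset (UTC−09:30), 20:00 UTC − 9h30m = 10:30 Kesove Province standard time.
The standard-time date in Kesove Province, September 20, 2028, lies within the daylight-saving period (17 September 2028 – 14 April 2029), so Kesove Province is on daylight time, UTC−08:30.
20:00 UTC − 8h30m = 11:30 Kesove Province.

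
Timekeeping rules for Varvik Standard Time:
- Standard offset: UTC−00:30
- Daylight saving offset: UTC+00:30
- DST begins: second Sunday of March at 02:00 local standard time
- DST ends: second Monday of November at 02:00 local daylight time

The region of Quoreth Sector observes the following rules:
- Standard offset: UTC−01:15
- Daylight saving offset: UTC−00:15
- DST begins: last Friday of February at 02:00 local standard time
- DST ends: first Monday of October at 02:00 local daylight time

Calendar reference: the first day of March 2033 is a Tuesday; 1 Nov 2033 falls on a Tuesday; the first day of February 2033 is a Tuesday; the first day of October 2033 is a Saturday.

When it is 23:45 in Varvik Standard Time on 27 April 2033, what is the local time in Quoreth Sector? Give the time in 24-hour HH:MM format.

23:00

1 March 2033 is a Tuesday, so the first Sunday is March 6 and the second is March 13.
1 November 2033 is a Tuesday, so the first Monday is November 7 and the second is November 14.
27 April 2033 falls between 13 March and 14 November, so daylight saving is in effect and Varvik Standard Time is at UTC+00:30.
23:45 Varvik Standard Time − 0h30m = 23:15 UTC.
1 February 2033 is a Tuesday, so Fridays fall on 4, 11, 18, 25; the last is February 25.
1 October 2033 is a Saturday, so the first Monday is October 3.
At the standard offset (UTC−01:15), 23:15 UTC − 1h15m = 22:00 Quoreth Sector standard time.
The standard-time date in Quoreth Sector, 27 April 2033, falls between 25 February and 3 October, so daylight saving is in effect and Quoreth Sector is at UTC−00:15.
23:15 UTC − 0h15m = 23:00 Quoreth Sector.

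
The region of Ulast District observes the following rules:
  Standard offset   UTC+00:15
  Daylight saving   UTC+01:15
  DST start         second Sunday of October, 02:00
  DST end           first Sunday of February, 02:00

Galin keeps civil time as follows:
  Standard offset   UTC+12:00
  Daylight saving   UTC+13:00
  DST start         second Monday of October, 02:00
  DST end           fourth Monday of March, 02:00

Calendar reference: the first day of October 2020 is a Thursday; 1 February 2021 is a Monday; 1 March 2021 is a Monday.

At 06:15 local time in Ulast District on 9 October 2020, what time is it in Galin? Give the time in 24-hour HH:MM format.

18:00

1 October 2020 is a Thursday, so the first Sunday is October 4 and the second is October 11.
1 February 2021 is a Monday, so the first Sunday is February 7.
9 October 2020 does not fall between 11 October 2020 and 7 February 2021, so daylight saving is not in effect and Ulast District is at UTC+00:15.
06:15 Ulast District − 0h15m = 06:00 UTC.
1 October 2020 is a Thursday, so the first Monday is October 5 and the second is October 12.
1 March 2021 is a Monday, so the first Monday is March 1 and the fourth is March 22.
At the standard offset (UTC+12:00), 06:00 UTC + 12h = 18:00 Galin standard time.
Daylight saving runs 12 October 2020 – 22 March 2021; the standard-time date in Galin, 9 October 2020, is outside that window, so Galin is on standard time at UTC+12:00.
06:00 UTC + 12h = 18:00 Galin.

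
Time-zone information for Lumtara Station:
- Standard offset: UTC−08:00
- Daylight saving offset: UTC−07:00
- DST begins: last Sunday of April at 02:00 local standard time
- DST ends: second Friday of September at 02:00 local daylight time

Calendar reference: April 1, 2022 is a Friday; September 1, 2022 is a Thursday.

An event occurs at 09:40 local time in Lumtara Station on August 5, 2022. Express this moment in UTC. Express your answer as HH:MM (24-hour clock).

16:40

1 April 2022 is a Friday, so Sundays fall on 3, 10, 17, 24; the last is April 24.
1 September 2022 is a Thursday, so the first Friday is September 2 and the second is September 9.
August 5, 2022 falls between 24 April and 9 September, so daylight saving is in effect and Lumtara Station is at UTC−07:00.
09:40 local + 7h = 16:40 UTC.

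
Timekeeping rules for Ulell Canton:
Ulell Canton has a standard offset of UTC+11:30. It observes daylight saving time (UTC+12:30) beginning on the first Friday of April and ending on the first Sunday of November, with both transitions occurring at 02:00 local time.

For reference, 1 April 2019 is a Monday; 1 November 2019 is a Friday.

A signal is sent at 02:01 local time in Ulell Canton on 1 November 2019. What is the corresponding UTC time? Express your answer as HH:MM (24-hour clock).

13:31

1 April 2019 is a Monday, so the first Friday is April 5.
1 November 2019 is a Friday, so the first Sunday is November 3.
1 November 2019 lies within the daylight-saving period (5 April – 3 November), so Ulell Canton is on daylight time, UTC+12:30.
02:01 local − 12h30m = 13:31 UTC (rolling into the previous day, 31 October 2019).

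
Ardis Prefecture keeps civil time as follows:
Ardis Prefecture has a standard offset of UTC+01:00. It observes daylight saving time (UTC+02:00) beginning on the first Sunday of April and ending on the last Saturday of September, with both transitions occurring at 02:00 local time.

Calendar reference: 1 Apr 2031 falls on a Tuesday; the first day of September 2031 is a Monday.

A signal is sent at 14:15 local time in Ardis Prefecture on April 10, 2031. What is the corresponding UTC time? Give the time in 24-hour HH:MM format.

12:15

1 April 2031 is a Tuesday, so the first Sunday is April 6.
1 September 2031 is a Monday, so Saturdays fall on 6, 13, 20, 27; the last is September 27.
April 10, 2031 lies within the daylight-saving period (6 April – 27 September), so Ardis Prefecture is on daylight time, UTC+02:00.
14:15 local − 2h = 12:15 UTC.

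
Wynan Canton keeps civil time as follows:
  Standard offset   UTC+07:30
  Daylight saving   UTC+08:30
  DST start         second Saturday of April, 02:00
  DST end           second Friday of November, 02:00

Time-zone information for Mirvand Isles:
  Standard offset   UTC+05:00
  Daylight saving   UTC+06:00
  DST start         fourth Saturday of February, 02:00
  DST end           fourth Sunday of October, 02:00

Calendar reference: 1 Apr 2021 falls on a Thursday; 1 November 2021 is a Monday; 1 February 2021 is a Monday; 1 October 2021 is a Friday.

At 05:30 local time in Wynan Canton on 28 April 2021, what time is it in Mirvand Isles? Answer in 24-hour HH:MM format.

1 April 2021 is a Thursday, so the first Saturday is April 3 and the second is April 10.
1 November 2021 is a Monday, so the first Friday is November 5 and the second is November 12.
28 April 2021 lies within the daylight-saving period (10 April – 12 November), so Wynan Canton is on daylight time, UTC+08:30.
05:30 Wynan Canton − 8h30m = 21:00 UTC (rolling into the previous day, 27 April 2021).
1 February 2021 is a Monday, so the first Saturday is February 6 and the fourth is February 27.
1 October 2021 is a Friday, so the first Sunday is October 3 and the fourth is October 24.
At the standard offset (UTC+05:00), 21:00 UTC + 5h = 02:00 Mirvand Isles standard time (rolling into the next day, 28 April 2021).
The standard-time date in Mirvand Isles, 28 April 2021, falls between 27 February and 24 October, so daylight saving is in effect and Mirvand Isles is at UTC+06:00.
21:00 UTC + 6h = 03:00 Mirvand Isles (rolling into the next day, 28 April 2021).

03:00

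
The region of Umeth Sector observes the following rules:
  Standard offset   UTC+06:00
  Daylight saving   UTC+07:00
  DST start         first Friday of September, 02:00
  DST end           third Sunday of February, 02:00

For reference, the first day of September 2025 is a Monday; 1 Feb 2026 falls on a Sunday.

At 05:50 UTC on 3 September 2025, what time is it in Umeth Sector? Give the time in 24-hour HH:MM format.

1 September 2025 is a Monday, so the first Friday is September 5.
1 February 2026 is a Sunday, so the first Sunday is February 1 and the third is February 15.
At the standard offset (UTC+06:00), 05:50 UTC + 6h = 11:50 Umeth Sector standard time.
Daylight saving runs 5 September 2025 – 15 February 2026; the standard-time date in Umeth Sector, 3 September 2025, is outside that window, so Umeth Sector is on standard time at UTC+06:00.
05:50 UTC + 6h = 11:50 local.

11:50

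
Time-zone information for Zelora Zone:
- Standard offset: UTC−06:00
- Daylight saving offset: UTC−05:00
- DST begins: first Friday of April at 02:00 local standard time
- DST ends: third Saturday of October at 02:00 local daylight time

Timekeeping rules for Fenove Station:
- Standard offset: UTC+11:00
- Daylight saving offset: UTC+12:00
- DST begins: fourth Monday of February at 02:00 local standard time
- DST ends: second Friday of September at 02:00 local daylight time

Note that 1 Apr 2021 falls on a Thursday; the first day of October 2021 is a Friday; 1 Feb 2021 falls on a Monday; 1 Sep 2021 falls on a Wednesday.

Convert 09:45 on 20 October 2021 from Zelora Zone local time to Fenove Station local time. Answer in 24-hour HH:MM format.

1 April 2021 is a Thursday, so the first Friday is April 2.
1 October 2021 is a Friday, so the first Saturday is October 2 and the third is October 16.
20 October 2021 is outside the daylight-saving period (2 April – 16 October), so Zelora Zone is on standard time, UTC−06:00.
09:45 Zelora Zone + 6h = 15:45 UTC.
1 February 2021 is a Monday, so the first Monday is February 1 and the fourth is February 22.
1 September 2021 is a Wednesday, so the first Friday is September 3 and the second is September 10.
At the standard offset (UTC+11:00), 15:45 UTC + 11h = 02:45 Fenove Station standard time (rolling into the next day, 21 October 2021).
The standard-time date in Fenove Station, 21 October 2021, is outside the daylight-saving period (22 February – 10 September), so Fenove Station is on standard time, UTC+11:00.
15:45 UTC + 11h = 02:45 Fenove Station (rolling into the next day, 21 October 2021).

02:45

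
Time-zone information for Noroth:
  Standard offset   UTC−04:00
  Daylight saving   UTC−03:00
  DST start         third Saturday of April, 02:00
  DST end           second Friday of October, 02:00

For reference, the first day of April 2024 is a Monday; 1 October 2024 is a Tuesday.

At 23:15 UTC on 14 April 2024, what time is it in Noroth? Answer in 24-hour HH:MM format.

1 April 2024 is a Monday, so the first Saturday is April 6 and the third is April 20.
1 October 2024 is a Tuesday, so the first Friday is October 4 and the second is October 11.
At the standard offset (UTC−04:00), 23:15 UTC − 4h = 19:15 Noroth standard time.
Daylight saving runs 20 April – 11 October; the standard-time date in Noroth, 14 April 2024, is outside that window, so Noroth is on standard time at UTC−04:00.
23:15 UTC − 4h = 19:15 local.

19:15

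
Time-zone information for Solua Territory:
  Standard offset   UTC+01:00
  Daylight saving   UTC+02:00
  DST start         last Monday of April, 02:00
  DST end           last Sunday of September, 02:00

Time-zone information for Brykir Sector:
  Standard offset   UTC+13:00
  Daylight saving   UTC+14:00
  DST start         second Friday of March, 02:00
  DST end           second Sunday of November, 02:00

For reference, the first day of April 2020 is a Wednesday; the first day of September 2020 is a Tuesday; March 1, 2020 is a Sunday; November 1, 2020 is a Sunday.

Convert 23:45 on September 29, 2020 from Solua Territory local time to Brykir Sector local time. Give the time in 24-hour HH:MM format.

1 April 2020 is a Wednesday, so Mondays fall on 6, 13, 20, 27; the last is April 27.
1 September 2020 is a Tuesday, so Sundays fall on 6, 13, 20, 27; the last is September 27.
Daylight saving runs 27 April – 27 September; September 29, 2020 is outside that window, so Solua Territory is on standard time at UTC+01:00.
23:45 Solua Territory − 1h = 22:45 UTC.
1 March 2020 is a Sunday, so the first Friday is March 6 and the second is March 13.
1 November 2020 is a Sunday, so the first Sunday is November 1 and the second is November 8.
At the standard offset (UTC+13:00), 22:45 UTC + 13h = 11:45 Brykir Sector standard time (rolling into the next day, 30 September 2020).
The standard-time date in Brykir Sector, September 30, 2020, lies within the daylight-saving period (13 March – 8 November), so Brykir Sector is on daylight time, UTC+14:00.
22:45 UTC + 14h = 12:45 Brykir Sector (rolling into the next day, 30 September 2020).

12:45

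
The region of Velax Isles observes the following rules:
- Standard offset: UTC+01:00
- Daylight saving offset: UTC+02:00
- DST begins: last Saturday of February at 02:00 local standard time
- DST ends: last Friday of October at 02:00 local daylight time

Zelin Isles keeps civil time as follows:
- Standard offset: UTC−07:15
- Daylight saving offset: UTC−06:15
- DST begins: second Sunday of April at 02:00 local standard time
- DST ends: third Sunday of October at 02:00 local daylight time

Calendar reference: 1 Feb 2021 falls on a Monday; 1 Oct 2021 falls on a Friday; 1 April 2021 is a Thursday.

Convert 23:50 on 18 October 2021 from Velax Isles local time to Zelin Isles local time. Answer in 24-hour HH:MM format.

14:35

1 February 2021 is a Monday, so Saturdays fall on 6, 13, 20, 27; the last is February 27.
1 October 2021 is a Friday, so Fridays fall on 1, 8, 15, 22, 29; the last is October 29.
18 October 2021 falls between 27 February and 29 October, so daylight saving is in effect and Velax Isles is at UTC+02:00.
23:50 Velax Isles − 2h = 21:50 UTC.
1 April 2021 is a Thursday, so the first Sunday is April 4 and the second is April 11.
1 October 2021 is a Friday, so the first Sunday is October 3 and the third is October 17.
At the standard offset (UTC−07:15), 21:50 UTC − 7h15m = 14:35 Zelin Isles standard time.
The standard-time date in Zelin Isles, 18 October 2021, does not fall between 11 April and 17 October, so daylight saving is not in effect and Zelin Isles is at UTC−07:15.
21:50 UTC − 7h15m = 14:35 Zelin Isles.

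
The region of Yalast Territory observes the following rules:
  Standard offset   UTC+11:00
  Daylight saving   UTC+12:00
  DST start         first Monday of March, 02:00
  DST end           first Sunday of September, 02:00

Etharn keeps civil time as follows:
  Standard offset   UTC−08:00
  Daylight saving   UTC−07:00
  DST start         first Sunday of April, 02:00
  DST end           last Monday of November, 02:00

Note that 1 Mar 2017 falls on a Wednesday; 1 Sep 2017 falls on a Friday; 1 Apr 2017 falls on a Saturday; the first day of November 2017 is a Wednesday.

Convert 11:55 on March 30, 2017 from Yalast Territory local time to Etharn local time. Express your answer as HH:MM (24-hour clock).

1 March 2017 is a Wednesday, so the first Monday is March 6.
1 September 2017 is a Friday, so the first Sunday is September 3.
Daylight saving runs 6 March – 3 September; March 30, 2017 is inside that window, so Yalast Territory is at UTC+12:00.
11:55 Yalast Territory − 12h = 23:55 UTC (rolling into the previous day, 29 March 2017).
1 April 2017 is a Saturday, so the first Sunday is April 2.
1 November 2017 is a Wednesday, so Mondays fall on 6, 13, 20, 27; the last is November 27.
At the standard offset (UTC−08:00), 23:55 UTC − 8h = 15:55 Etharn standard time.
The standard-time date in Etharn, March 29, 2017, does not fall between 2 April and 27 November, so daylight saving is not in effect and Etharn is at UTC−08:00.
23:55 UTC − 8h = 15:55 Etharn.

15:55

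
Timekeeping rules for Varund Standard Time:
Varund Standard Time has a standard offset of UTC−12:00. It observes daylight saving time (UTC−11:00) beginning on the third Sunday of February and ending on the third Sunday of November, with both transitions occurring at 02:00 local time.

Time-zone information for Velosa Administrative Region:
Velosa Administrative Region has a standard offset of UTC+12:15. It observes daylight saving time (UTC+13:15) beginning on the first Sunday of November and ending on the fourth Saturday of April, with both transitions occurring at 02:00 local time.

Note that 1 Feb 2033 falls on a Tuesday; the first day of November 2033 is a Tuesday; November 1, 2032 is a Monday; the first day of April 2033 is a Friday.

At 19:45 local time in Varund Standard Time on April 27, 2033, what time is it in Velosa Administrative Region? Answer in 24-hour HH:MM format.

19:00

1 February 2033 is a Tuesday, so the first Sunday is February 6 and the third is February 20.
1 November 2033 is a Tuesday, so the first Sunday is November 6 and the third is November 20.
April 27, 2033 lies within the daylight-saving period (20 February – 20 November), so Varund Standard Time is on daylight time, UTC−11:00.
19:45 Varund Standard Time + 11h = 06:45 UTC (rolling into the next day, 28 April 2033).
1 November 2032 is a Monday, so the first Sunday is November 7.
1 April 2033 is a Friday, so the first Saturday is April 2 and the fourth is April 23.
At the standard offset (UTC+12:15), 06:45 UTC + 12h15m = 19:00 Velosa Administrative Region standard time.
Daylight saving runs 7 November 2032 – 23 April 2033; the standard-time date in Velosa Administrative Region, April 28, 2033, is outside that window, so Velosa Administrative Region is on standard time at UTC+12:15.
06:45 UTC + 12h15m = 19:00 Velosa Administrative Region.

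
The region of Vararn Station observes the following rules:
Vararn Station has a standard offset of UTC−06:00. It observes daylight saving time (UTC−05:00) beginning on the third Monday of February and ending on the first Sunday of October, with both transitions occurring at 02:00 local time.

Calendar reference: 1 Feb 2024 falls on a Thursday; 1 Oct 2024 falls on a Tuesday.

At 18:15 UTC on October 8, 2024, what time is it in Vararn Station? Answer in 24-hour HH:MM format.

1 February 2024 is a Thursday, so the first Monday is February 5 and the third is February 19.
1 October 2024 is a Tuesday, so the first Sunday is October 6.
At the standard offset (UTC−06:00), 18:15 UTC − 6h = 12:15 Vararn Station standard time.
The standard-time date in Vararn Station, October 8, 2024, does not fall between 19 February and 6 October, so daylight saving is not in effect and Vararn Station is at UTC−06:00.
18:15 UTC − 6h = 12:15 local.

12:15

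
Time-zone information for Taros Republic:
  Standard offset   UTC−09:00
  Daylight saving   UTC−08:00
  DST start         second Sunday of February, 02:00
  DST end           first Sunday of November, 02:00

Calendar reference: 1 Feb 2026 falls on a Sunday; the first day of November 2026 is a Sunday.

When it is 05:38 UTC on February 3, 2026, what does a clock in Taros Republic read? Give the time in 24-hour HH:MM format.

1 February 2026 is a Sunday, so the first Sunday is February 1 and the second is February 8.
1 November 2026 is a Sunday, so the first Sunday is November 1.
At the standard offset (UTC−09:00), 05:38 UTC − 9h = 20:38 Taros Republic standard time (rolling into the previous day, 2 February 2026).
The standard-time date in Taros Republic, February 2, 2026, is outside the daylight-saving period (8 February – 1 November), so Taros Republic is on standard time, UTC−09:00.
05:38 UTC − 9h = 20:38 local (rolling into the previous day, 2 February 2026).

20:38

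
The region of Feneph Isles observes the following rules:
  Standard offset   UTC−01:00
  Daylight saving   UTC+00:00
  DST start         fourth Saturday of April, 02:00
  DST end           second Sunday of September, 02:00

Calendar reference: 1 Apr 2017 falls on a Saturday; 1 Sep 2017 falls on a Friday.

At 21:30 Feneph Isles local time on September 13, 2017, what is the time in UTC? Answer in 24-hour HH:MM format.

1 April 2017 is a Saturday, so the first Saturday is April 1 and the fourth is April 22.
1 September 2017 is a Friday, so the first Sunday is September 3 and the second is September 10.
Daylight saving runs 22 April – 10 September; September 13, 2017 is outside that window, so Feneph Isles is on standard time at UTC−01:00.
21:30 local + 1h = 22:30 UTC.

22:30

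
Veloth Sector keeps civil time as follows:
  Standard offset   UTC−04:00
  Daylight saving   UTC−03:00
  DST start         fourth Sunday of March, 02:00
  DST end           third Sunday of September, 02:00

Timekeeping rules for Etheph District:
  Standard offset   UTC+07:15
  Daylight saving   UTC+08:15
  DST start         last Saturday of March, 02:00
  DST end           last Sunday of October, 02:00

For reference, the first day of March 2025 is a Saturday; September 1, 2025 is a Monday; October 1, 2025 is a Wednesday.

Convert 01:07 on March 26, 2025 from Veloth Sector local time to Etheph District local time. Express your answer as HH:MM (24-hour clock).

11:22

1 March 2025 is a Saturday, so the first Sunday is March 2 and the fourth is March 23.
1 September 2025 is a Monday, so the first Sunday is September 7 and the third is September 21.
March 26, 2025 falls between 23 March and 21 September, so daylight saving is in effect and Veloth Sector is at UTC−03:00.
01:07 Veloth Sector + 3h = 04:07 UTC.
1 March 2025 is a Saturday, so Saturdays fall on 1, 8, 15, 22, 29; the last is March 29.
1 October 2025 is a Wednesday, so Sundays fall on 5, 12, 19, 26; the last is October 26.
At the standard offset (UTC+07:15), 04:07 UTC + 7h15m = 11:22 Etheph District standard time.
The standard-time date in Etheph District, March 26, 2025, is outside the daylight-saving period (29 March – 26 October), so Etheph District is on standard time, UTC+07:15.
04:07 UTC + 7h15m = 11:22 Etheph District.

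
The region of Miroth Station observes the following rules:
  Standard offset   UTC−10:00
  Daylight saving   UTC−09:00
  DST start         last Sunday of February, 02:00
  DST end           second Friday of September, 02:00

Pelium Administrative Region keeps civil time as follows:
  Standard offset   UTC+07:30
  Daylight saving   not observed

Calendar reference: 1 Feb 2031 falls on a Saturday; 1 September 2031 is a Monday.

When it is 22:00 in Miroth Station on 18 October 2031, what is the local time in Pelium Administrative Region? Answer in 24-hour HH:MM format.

15:30

1 February 2031 is a Saturday, so Sundays fall on 2, 9, 16, 23; the last is February 23.
1 September 2031 is a Monday, so the first Friday is September 5 and the second is September 12.
18 October 2031 is outside the daylight-saving period (23 February – 12 September), so Miroth Station is on standard time, UTC−10:00.
22:00 Miroth Station + 10h = 08:00 UTC (rolling into the next day, 19 October 2031).
Pelium Administrative Region stays on UTC+07:30 all year.
08:00 UTC + 7h30m = 15:30 Pelium Administrative Region.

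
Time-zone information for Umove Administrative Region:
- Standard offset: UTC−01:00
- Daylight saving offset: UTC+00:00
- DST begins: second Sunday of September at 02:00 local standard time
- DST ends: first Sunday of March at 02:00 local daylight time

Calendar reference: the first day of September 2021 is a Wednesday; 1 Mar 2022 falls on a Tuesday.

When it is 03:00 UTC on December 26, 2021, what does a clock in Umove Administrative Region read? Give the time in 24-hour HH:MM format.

1 September 2021 is a Wednesday, so the first Sunday is September 5 and the second is September 12.
1 March 2022 is a Tuesday, so the first Sunday is March 6.
At the standard offset (UTC−01:00), 03:00 UTC − 1h = 02:00 Umove Administrative Region standard time.
Daylight saving runs 12 September 2021 – 6 March 2022; the standard-time date in Umove Administrative Region, December 26, 2021, is inside that window, so Umove Administrative Region is at UTC+00:00.
03:00 UTC + 0h = 03:00 local.

03:00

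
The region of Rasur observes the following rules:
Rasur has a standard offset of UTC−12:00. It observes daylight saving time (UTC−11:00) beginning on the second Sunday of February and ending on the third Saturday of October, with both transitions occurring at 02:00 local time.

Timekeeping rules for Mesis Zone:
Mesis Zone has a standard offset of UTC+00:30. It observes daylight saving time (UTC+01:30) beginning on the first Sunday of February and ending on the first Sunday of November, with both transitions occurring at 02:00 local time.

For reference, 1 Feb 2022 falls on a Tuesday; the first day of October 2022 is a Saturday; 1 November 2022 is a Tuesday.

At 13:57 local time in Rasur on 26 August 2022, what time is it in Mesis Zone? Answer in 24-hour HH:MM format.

1 February 2022 is a Tuesday, so the first Sunday is February 6 and the second is February 13.
1 October 2022 is a Saturday, so the first Saturday is October 1 and the third is October 15.
26 August 2022 lies within the daylight-saving period (13 February – 15 October), so Rasur is on daylight time, UTC−11:00.
13:57 Rasur + 11h = 00:57 UTC (rolling into the next day, 27 August 2022).
1 February 2022 is a Tuesday, so the first Sunday is February 6.
1 November 2022 is a Tuesday, so the first Sunday is November 6.
At the standard offset (UTC+00:30), 00:57 UTC + 0h30m = 01:27 Mesis Zone standard time.
The standard-time date in Mesis Zone, 27 August 2022, lies within the daylight-saving period (6 February – 6 November), so Mesis Zone is on daylight time, UTC+01:30.
00:57 UTC + 1h30m = 02:27 Mesis Zone.

02:27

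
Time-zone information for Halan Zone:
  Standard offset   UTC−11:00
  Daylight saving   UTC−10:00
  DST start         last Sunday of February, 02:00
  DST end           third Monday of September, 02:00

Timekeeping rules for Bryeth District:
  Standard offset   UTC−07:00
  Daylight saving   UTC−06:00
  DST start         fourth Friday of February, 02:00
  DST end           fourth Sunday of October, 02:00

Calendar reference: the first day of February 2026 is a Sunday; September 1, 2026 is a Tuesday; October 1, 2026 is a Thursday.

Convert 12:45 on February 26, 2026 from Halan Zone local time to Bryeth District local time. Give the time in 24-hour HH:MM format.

15:45

1 February 2026 is a Sunday, so Sundays fall on 1, 8, 15, 22; the last is February 22.
1 September 2026 is a Tuesday, so the first Monday is September 7 and the third is September 21.
February 26, 2026 lies within the daylight-saving period (22 February – 21 September), so Halan Zone is on daylight time, UTC−10:00.
12:45 Halan Zone + 10h = 22:45 UTC.
1 February 2026 is a Sunday, so the first Friday is February 6 and the fourth is February 27.
1 October 2026 is a Thursday, so the first Sunday is October 4 and the fourth is October 25.
At the standard offset (UTC−07:00), 22:45 UTC − 7h = 15:45 Bryeth District standard time.
Daylight saving runs 27 February – 25 October; the standard-time date in Bryeth District, February 26, 2026, is outside that window, so Bryeth District is on standard time at UTC−07:00.
22:45 UTC − 7h = 15:45 Bryeth District.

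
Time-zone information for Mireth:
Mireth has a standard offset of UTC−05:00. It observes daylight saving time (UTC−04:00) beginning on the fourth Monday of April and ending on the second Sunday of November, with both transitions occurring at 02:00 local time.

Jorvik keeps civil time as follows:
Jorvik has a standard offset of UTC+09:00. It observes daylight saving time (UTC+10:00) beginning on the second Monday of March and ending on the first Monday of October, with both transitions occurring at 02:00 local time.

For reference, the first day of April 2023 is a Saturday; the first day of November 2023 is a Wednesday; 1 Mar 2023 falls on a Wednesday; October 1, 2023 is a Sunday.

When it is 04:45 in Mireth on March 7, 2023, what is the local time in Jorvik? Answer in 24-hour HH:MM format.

18:45

1 April 2023 is a Saturday, so the first Monday is April 3 and the fourth is April 24.
1 November 2023 is a Wednesday, so the first Sunday is November 5 and the second is November 12.
Daylight saving runs 24 April – 12 November; March 7, 2023 is outside that window, so Mireth is on standard time at UTC−05:00.
04:45 Mireth + 5h = 09:45 UTC.
1 March 2023 is a Wednesday, so the first Monday is March 6 and the second is March 13.
1 October 2023 is a Sunday, so the first Monday is October 2.
At the standard offset (UTC+09:00), 09:45 UTC + 9h = 18:45 Jorvik standard time.
Daylight saving runs 13 March – 2 October; the standard-time date in Jorvik, March 7, 2023, is outside that window, so Jorvik is on standard time at UTC+09:00.
09:45 UTC + 9h = 18:45 Jorvik.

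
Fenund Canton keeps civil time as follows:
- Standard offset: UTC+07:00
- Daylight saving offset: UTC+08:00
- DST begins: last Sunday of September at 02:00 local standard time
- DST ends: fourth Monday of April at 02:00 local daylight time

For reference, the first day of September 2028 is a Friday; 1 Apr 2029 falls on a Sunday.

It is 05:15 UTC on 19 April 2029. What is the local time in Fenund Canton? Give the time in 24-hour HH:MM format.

13:15

1 September 2028 is a Friday, so Sundays fall on 3, 10, 17, 24; the last is September 24.
1 April 2029 is a Sunday, so the first Monday is April 2 and the fourth is April 23.
At the standard offset (UTC+07:00), 05:15 UTC + 7h = 12:15 Fenund Canton standard time.
Daylight saving runs 24 September 2028 – 23 April 2029; the standard-time date in Fenund Canton, 19 April 2029, is inside that window, so Fenund Canton is at UTC+08:00.
05:15 UTC + 8h = 13:15 local.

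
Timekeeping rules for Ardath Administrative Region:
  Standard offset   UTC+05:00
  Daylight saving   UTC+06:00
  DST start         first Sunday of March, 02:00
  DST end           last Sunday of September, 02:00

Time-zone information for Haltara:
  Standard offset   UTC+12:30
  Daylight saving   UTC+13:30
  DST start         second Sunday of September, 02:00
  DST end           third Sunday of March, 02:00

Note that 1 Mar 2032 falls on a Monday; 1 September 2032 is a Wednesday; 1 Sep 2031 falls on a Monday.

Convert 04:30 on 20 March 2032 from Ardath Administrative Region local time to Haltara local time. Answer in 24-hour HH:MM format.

12:00

1 March 2032 is a Monday, so the first Sunday is March 7.
1 September 2032 is a Wednesday, so Sundays fall on 5, 12, 19, 26; the last is September 26.
Daylight saving runs 7 March – 26 September; 20 March 2032 is inside that window, so Ardath Administrative Region is at UTC+06:00.
04:30 Ardath Administrative Region − 6h = 22:30 UTC (rolling into the previous day, 19 March 2032).
1 September 2031 is a Monday, so the first Sunday is September 7 and the second is September 14.
1 March 2032 is a Monday, so the first Sunday is March 7 and the third is March 21.
At the standard offset (UTC+12:30), 22:30 UTC + 12h30m = 11:00 Haltara standard time (rolling into the next day, 20 March 2032).
The standard-time date in Haltara, 20 March 2032, lies within the daylight-saving period (14 September 2031 – 21 March 2032), so Haltara is on daylight time, UTC+13:30.
22:30 UTC + 13h30m = 12:00 Haltara (rolling into the next day, 20 March 2032).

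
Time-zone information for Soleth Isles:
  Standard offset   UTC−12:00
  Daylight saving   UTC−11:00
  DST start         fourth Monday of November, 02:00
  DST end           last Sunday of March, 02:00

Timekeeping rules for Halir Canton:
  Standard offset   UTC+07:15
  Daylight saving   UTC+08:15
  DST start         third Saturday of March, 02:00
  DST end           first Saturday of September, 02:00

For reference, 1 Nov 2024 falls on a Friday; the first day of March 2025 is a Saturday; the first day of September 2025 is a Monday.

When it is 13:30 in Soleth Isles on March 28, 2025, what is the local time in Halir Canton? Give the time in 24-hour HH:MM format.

1 November 2024 is a Friday, so the first Monday is November 4 and the fourth is November 25.
1 March 2025 is a Saturday, so Sundays fall on 2, 9, 16, 23, 30; the last is March 30.
Daylight saving runs 25 November 2024 – 30 March 2025; March 28, 2025 is inside that window, so Soleth Isles is at UTC−11:00.
13:30 Soleth Isles + 11h = 00:30 UTC (rolling into the next day, 29 March 2025).
1 March 2025 is a Saturday, so the first Saturday is March 1 and the third is March 15.
1 September 2025 is a Monday, so the first Saturday is September 6.
At the standard offset (UTC+07:15), 00:30 UTC + 7h15m = 07:45 Halir Canton standard time.
The standard-time date in Halir Canton, March 29, 2025, lies within the daylight-saving period (15 March – 6 September), so Halir Canton is on daylight time, UTC+08:15.
00:30 UTC + 8h15m = 08:45 Halir Canton.

08:45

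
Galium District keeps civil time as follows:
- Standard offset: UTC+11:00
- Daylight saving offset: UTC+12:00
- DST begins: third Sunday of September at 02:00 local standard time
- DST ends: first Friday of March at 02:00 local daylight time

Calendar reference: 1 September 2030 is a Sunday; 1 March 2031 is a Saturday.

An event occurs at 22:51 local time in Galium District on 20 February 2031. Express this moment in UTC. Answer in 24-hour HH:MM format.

10:51

1 September 2030 is a Sunday, so the first Sunday is September 1 and the third is September 15.
1 March 2031 is a Saturday, so the first Friday is March 7.
20 February 2031 lies within the daylight-saving period (15 September 2030 – 7 March 2031), so Galium District is on daylight time, UTC+12:00.
22:51 local − 12h = 10:51 UTC.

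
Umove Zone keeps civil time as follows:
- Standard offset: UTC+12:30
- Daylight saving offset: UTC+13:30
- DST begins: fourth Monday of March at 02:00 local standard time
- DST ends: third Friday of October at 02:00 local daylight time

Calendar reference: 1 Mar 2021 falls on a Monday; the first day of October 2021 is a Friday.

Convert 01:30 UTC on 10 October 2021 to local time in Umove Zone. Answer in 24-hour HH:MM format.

1 March 2021 is a Monday, so the first Monday is March 1 and the fourth is March 22.
1 October 2021 is a Friday, so the first Friday is October 1 and the third is October 15.
At the standard offset (UTC+12:30), 01:30 UTC + 12h30m = 14:00 Umove Zone standard time.
The standard-time date in Umove Zone, 10 October 2021, lies within the daylight-saving period (22 March – 15 October), so Umove Zone is on daylight time, UTC+13:30.
01:30 UTC + 13h30m = 15:00 local.

15:00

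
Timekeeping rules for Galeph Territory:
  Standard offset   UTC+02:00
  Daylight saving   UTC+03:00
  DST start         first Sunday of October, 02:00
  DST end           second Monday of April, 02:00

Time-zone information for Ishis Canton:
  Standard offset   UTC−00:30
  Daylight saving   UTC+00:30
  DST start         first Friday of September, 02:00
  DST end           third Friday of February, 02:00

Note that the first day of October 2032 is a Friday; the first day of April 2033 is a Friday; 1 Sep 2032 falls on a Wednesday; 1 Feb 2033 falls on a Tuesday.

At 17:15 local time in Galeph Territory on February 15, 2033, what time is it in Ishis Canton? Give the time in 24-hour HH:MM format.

1 October 2032 is a Friday, so the first Sunday is October 3.
1 April 2033 is a Friday, so the first Monday is April 4 and the second is April 11.
Daylight saving runs 3 October 2032 – 11 April 2033; February 15, 2033 is inside that window, so Galeph Territory is at UTC+03:00.
17:15 Galeph Territory − 3h = 14:15 UTC.
1 September 2032 is a Wednesday, so the first Friday is September 3.
1 February 2033 is a Tuesday, so the first Friday is February 4 and the third is February 18.
At the standard offset (UTC−00:30), 14:15 UTC − 0h30m = 13:45 Ishis Canton standard time.
Daylight saving runs 3 September 2032 – 18 February 2033; the standard-time date in Ishis Canton, February 15, 2033, is inside that window, so Ishis Canton is at UTC+00:30.
14:15 UTC + 0h30m = 14:45 Ishis Canton.

14:45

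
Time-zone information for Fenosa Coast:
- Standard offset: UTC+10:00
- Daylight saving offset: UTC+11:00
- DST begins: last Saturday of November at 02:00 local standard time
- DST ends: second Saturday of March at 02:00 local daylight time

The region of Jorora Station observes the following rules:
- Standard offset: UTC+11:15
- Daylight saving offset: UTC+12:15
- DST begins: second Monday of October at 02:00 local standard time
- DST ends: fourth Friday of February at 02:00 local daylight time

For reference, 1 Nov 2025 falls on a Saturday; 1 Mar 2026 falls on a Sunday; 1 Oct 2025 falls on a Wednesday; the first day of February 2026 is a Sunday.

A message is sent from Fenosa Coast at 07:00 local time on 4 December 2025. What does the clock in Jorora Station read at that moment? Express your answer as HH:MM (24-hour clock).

1 November 2025 is a Saturday, so Saturdays fall on 1, 8, 15, 22, 29; the last is November 29.
1 March 2026 is a Sunday, so the first Saturday is March 7 and the second is March 14.
4 December 2025 lies within the daylight-saving period (29 November 2025 – 14 March 2026), so Fenosa Coast is on daylight time, UTC+11:00.
07:00 Fenosa Coast − 11h = 20:00 UTC (rolling into the previous day, 3 December 2025).
1 October 2025 is a Wednesday, so the first Monday is October 6 and the second is October 13.
1 February 2026 is a Sunday, so the first Friday is February 6 and the fourth is February 27.
At the standard offset (UTC+11:15), 20:00 UTC + 11h15m = 07:15 Jorora Station standard time (rolling into the next day, 4 December 2025).
The standard-time date in Jorora Station, 4 December 2025, lies within the daylight-saving period (13 October 2025 – 27 February 2026), so Jorora Station is on daylight time, UTC+12:15.
20:00 UTC + 12h15m = 08:15 Jorora Station (rolling into the next day, 4 December 2025).

08:15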